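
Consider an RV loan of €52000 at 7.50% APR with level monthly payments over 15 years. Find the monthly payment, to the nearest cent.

At 7.50% the monthly rate is 0.0062500, so the payment is 52,000 × 0.0062500 / (1 − 1.0062500^−180) = €482.05.

€482.05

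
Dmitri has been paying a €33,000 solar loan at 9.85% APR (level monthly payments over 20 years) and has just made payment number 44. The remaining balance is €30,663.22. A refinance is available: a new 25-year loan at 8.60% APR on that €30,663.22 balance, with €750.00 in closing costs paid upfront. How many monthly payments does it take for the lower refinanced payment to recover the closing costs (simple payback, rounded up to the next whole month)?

12 months

Current payment = 33,000 × 9.85%/12 / (1 − (1+0.0082083)^−240) = €315.18.
Refinanced payment = 30,663.22 × 0.0071667 / (1 − (1+0.0071667)^−300) = €248.98.
Monthly savings = €315.18 − €248.98 = €66.20.
Break-even = €750.00 / €66.20 = 11.33 → 12 months.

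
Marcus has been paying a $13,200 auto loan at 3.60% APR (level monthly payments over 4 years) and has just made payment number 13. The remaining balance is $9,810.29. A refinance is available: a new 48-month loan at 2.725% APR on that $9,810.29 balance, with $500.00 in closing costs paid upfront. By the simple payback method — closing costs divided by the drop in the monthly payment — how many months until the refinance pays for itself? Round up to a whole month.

Current payment = 13,200 × 3.6%/12 / (1 − (1+0.0030000)^−48) = $295.69.
Refinanced payment = 9,810.29 × 0.0022708 / (1 − (1+0.0022708)^−48) = $215.95.
Monthly savings = $295.69 − $215.95 = $79.74.
Break-even = $500.00 / $79.74 = 6.27 → 7 months.

7 months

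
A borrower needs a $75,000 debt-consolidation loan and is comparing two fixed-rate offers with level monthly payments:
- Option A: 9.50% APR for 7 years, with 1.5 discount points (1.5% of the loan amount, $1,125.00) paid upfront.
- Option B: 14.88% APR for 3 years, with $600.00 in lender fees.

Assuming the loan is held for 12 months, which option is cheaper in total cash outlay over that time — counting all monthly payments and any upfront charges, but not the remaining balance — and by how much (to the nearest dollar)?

Option A by $15,911

Option A: at 9.50% the monthly rate is 0.0079167, so the payment is 75,000 × 0.0079167 / (1 − 1.0079167^−84) = $1,225.80.
Option B: at 14.88% the monthly rate is 0.0124000, so the payment is 75,000 × 0.0124000 / (1 − 1.0124000^−36) = $2,595.49.
Over 12 months: Option A costs 12 × $1,225.80 + $1,125.00 = $15,834.60; Option B costs 12 × $2,595.49 + $600.00 = $31,745.88.
Option A is cheaper by $31,745.88 − $15,834.60 = $15,911.28.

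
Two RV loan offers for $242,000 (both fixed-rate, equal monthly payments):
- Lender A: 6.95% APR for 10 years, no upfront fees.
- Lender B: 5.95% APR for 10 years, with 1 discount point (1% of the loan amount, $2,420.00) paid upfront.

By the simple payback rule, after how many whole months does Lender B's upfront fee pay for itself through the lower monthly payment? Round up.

Lender A: monthly rate = 6.95%/12 = 0.0057917; payment = 242,000 × 0.0057917 / (1 − (1+0.0057917)^−120) = $2,803.59.
Lender B: at 5.95% the monthly rate is 0.0049583, so the payment is 242,000 × 0.0049583 / (1 − 1.0049583^−120) = $2,680.62.
Monthly savings = $2,803.59 − $2,680.62 = $122.97.
Break-even = $2,420.00 / $122.97 = 19.68 → 20 months.

20 months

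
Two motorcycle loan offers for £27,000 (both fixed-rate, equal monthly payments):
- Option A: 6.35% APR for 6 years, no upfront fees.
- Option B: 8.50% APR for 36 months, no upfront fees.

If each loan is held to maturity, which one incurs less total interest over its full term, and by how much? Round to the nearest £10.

Option A: monthly rate = 6.35%/12 = 0.0052917; payment = 27,000 × 0.0052917 / (1 − (1+0.0052917)^−72) = £451.94.
Total interest on Option A = 72 × £451.94 − £27,000 = £5,539.68.
Option B: monthly rate = 8.5%/12 = 0.0070833; payment = 27,000 × 0.0070833 / (1 − (1+0.0070833)^−36) = £852.32.
Total interest on Option B = 36 × £852.32 − £27,000 = £3,683.52.
Option B is lower by £1,856.16.

Option B by £1,860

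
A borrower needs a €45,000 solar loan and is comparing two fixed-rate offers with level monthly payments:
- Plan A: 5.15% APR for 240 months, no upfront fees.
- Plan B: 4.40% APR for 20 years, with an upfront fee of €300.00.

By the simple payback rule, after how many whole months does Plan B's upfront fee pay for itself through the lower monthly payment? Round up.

17 months

Plan A: at 5.15% the monthly rate is 0.0042917, so the payment is 45,000 × 0.0042917 / (1 − 1.0042917^−240) = €300.72.
Plan B: monthly rate = 4.4%/12 = 0.0036667; payment = 45,000 × 0.0036667 / (1 − (1+0.0036667)^−240) = €282.27.
Monthly savings = €300.72 − €282.27 = €18.45.
Break-even = €300.00 / €18.45 = 16.26 → 17 months.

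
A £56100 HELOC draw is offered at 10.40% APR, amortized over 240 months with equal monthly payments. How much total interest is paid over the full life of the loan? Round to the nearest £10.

£77,420

Monthly rate = 10.4%/12 = 0.0086667; payment = 56,100 × 0.0086667 / (1 − (1+0.0086667)^−240) = £556.33.
Total paid = 240 × £556.33 = £133,519.20; interest = £133,519.20 − £56,100 = £77,419.20.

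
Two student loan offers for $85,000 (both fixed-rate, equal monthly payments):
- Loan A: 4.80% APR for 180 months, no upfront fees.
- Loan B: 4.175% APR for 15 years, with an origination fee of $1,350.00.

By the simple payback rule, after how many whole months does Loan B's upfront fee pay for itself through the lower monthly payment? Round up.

50 months

Loan A: at 4.80% the monthly rate is 0.0040000, so the payment is 85,000 × 0.0040000 / (1 − 1.0040000^−180) = $663.35.
Loan B: monthly rate = 4.175%/12 = 0.0034792; payment = 85,000 × 0.0034792 / (1 − (1+0.0034792)^−180) = $636.21.
Monthly savings = $663.35 − $636.21 = $27.14.
Break-even = $1,350.00 / $27.14 = 49.74 → 50 months.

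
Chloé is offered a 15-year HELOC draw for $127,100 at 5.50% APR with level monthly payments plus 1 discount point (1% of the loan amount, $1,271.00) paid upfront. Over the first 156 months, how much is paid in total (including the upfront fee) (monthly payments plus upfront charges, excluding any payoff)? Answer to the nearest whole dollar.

Monthly rate = 5.5%/12 = 0.0045833; payment = 127,100 × 0.0045833 / (1 − (1+0.0045833)^−180) = $1,038.51.
Total outlay = 156 × $1,038.51 + $1,271.00 = $163,278.56.

$163,279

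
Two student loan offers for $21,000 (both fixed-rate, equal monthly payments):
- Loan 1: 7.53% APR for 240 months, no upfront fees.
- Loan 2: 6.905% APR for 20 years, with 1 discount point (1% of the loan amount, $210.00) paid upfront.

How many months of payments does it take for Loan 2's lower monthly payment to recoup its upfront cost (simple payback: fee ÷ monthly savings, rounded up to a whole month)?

Loan 1: monthly rate = 7.53%/12 = 0.0062750; payment = 21,000 × 0.0062750 / (1 − (1+0.0062750)^−240) = $169.56.
Loan 2: at 6.905% the monthly rate is 0.0057542, so the payment is 21,000 × 0.0057542 / (1 − 1.0057542^−240) = $161.62.
Monthly savings = $169.56 − $161.62 = $7.94.
Break-even = $210.00 / $7.94 = 26.45 → 27 months.

27 months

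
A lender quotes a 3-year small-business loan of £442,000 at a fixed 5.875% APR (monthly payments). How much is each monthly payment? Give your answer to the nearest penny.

£13,421.48

At 5.875% the monthly rate is 0.0048958, so the payment is 442,000 × 0.0048958 / (1 − 1.0048958^−36) = £13,421.48.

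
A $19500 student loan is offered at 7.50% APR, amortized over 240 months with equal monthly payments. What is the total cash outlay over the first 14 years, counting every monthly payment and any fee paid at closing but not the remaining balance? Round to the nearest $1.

$26,391

At 7.50% the monthly rate is 0.0062500, so the payment is 19,500 × 0.0062500 / (1 − 1.0062500^−240) = $157.09.
Total outlay = 168 × $157.09 = $26,391.12.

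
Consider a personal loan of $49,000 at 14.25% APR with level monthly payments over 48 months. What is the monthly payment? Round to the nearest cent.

Monthly rate = 14.25%/12 = 0.0118750; payment = 49,000 × 0.0118750 / (1 − (1+0.0118750)^−48) = $1,345.15.

$1,345.15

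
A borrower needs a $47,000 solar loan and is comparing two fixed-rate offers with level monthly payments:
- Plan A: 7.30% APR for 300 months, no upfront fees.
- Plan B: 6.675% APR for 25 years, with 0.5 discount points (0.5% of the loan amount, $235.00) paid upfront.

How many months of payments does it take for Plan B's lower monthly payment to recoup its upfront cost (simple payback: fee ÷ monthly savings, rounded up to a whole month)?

13 months

Plan A: at 7.30% the monthly rate is 0.0060833, so the payment is 47,000 × 0.0060833 / (1 − 1.0060833^−300) = $341.23.
Plan B: monthly rate = 6.675%/12 = 0.0055625; payment = 47,000 × 0.0055625 / (1 − (1+0.0055625)^−300) = $322.51.
Monthly savings = $341.23 − $322.51 = $18.72.
Break-even = $235.00 / $18.72 = 12.55 → 13 months.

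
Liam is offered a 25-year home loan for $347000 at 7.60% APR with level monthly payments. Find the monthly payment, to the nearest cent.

$2,586.91

At 7.60% the monthly rate is 0.0063333, so the payment is 347,000 × 0.0063333 / (1 − 1.0063333^−300) = $2,586.91.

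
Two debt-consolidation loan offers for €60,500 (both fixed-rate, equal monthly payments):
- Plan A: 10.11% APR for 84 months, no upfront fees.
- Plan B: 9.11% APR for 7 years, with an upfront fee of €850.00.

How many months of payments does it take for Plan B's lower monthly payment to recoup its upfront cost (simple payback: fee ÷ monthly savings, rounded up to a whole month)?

28 months

Plan A: at 10.11% the monthly rate is 0.0084250, so the payment is 60,500 × 0.0084250 / (1 − 1.0084250^−84) = €1,007.81.
Plan B: at 9.11% the monthly rate is 0.0075917, so the payment is 60,500 × 0.0075917 / (1 − 1.0075917^−84) = €976.77.
Monthly savings = €1,007.81 − €976.77 = €31.04.
Break-even = €850.00 / €31.04 = 27.38 → 28 months.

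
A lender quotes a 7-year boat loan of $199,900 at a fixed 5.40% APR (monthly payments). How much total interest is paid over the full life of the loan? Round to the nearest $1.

At 5.40% the monthly rate is 0.0045000, so the payment is 199,900 × 0.0045000 / (1 − 1.0045000^−84) = $2,863.09.
Total paid = 84 × $2,863.09 = $240,499.56; interest = $240,499.56 − $199,900 = $40,599.56.

$40,600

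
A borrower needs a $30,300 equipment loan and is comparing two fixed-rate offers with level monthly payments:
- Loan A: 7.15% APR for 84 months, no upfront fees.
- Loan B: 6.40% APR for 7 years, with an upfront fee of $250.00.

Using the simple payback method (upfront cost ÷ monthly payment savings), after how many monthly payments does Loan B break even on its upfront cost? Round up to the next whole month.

Loan A: monthly rate = 7.15%/12 = 0.0059583; payment = 30,300 × 0.0059583 / (1 − (1+0.0059583)^−84) = $459.53.
Loan B: monthly rate = 6.4%/12 = 0.0053333; payment = 30,300 × 0.0053333 / (1 − (1+0.0053333)^−84) = $448.47.
Monthly savings = $459.53 − $448.47 = $11.06.
Break-even = $250.00 / $11.06 = 22.60 → 23 months.

23 months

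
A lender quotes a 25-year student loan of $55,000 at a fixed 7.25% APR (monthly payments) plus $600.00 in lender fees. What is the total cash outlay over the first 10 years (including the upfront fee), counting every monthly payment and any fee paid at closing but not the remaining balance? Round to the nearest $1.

$48,305

At 7.25% the monthly rate is 0.0060417, so the payment is 55,000 × 0.0060417 / (1 − 1.0060417^−300) = $397.54.
Total outlay = 120 × $397.54 + $600.00 = $48,304.80.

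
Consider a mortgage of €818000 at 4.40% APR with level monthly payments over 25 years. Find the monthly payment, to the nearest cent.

€4,500.40

At 4.40% the monthly rate is 0.0036667, so the payment is 818,000 × 0.0036667 / (1 − 1.0036667^−300) = €4,500.40.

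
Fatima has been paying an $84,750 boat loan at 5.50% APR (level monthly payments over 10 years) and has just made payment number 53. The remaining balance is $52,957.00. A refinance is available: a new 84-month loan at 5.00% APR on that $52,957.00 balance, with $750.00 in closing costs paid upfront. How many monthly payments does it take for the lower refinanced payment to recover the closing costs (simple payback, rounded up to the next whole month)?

5 months

Current payment = 84,750 × 5.5%/12 / (1 − (1+0.0045833)^−120) = $919.76.
Refinanced payment = 52,957.00 × 0.0041667 / (1 − (1+0.0041667)^−84) = $748.49.
Monthly savings = $919.76 − $748.49 = $171.27.
Break-even = $750.00 / $171.27 = 4.38 → 5 months.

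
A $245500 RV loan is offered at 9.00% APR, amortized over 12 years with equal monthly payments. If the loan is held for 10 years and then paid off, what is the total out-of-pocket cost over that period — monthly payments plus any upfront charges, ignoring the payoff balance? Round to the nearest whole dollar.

$335,264

Monthly rate = 9%/12 = 0.0075000; payment = 245,500 × 0.0075000 / (1 − (1+0.0075000)^−144) = $2,793.87.
Total outlay = 120 × $2,793.87 = $335,264.40.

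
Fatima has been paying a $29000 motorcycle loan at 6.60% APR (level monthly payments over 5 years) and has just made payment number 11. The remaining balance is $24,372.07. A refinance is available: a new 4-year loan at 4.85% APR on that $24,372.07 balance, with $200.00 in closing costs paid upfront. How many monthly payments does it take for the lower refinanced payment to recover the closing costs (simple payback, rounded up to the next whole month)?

Current payment = 29,000 × 6.6%/12 / (1 − (1+0.0055000)^−60) = $568.78.
Refinanced payment = 24,372.07 × 0.0040417 / (1 − (1+0.0040417)^−48) = $559.62.
Monthly savings = $568.78 − $559.62 = $9.16.
Break-even = $200.00 / $9.16 = 21.83 → 22 months.

22 months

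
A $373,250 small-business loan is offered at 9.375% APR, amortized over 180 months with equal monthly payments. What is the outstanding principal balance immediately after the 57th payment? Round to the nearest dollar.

$305,117

With monthly rate i = 9.375%/12 = 0.0078125, the balance after k of n payments is P · [(1+i)^n − (1+i)^k] / [(1+i)^n − 1].
(1+0.0078125)^180 = 4.05838568 and (1+0.0078125)^57 = 1.55827900, so the balance is 373,250 × (4.05838568 − 1.55827900) / (4.05838568 − 1) = $305,116.79.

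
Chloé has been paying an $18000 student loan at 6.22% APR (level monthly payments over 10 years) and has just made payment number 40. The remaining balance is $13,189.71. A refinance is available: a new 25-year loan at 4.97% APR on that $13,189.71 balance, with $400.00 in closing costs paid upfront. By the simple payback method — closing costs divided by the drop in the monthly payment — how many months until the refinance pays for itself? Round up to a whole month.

4 months

Current payment = 18,000 × 6.22%/12 / (1 − (1+0.0051833)^−120) = $201.83.
Refinanced payment = 13,189.71 × 0.0041417 / (1 − (1+0.0041417)^−300) = $76.88.
Monthly savings = $201.83 − $76.88 = $124.95.
Break-even = $400.00 / $124.95 = 3.20 → 4 months.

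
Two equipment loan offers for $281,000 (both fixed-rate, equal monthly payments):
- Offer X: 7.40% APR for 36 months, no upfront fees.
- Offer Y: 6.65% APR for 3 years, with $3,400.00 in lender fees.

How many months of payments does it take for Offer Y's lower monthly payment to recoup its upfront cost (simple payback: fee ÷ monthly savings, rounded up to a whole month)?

Offer X: monthly rate = 7.4%/12 = 0.0061667; payment = 281,000 × 0.0061667 / (1 − (1+0.0061667)^−36) = $8,727.95.
Offer Y: monthly rate = 6.65%/12 = 0.0055417; payment = 281,000 × 0.0055417 / (1 − (1+0.0055417)^−36) = $8,631.57.
Monthly savings = $8,727.95 − $8,631.57 = $96.38.
Break-even = $3,400.00 / $96.38 = 35.28 → 36 months.

36 months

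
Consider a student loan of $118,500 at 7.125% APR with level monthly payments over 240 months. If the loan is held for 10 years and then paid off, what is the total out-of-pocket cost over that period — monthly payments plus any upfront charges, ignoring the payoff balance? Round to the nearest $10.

$111,320

Monthly rate = 7.125%/12 = 0.0059375; payment = 118,500 × 0.0059375 / (1 − (1+0.0059375)^−240) = $927.64.
Total outlay = 120 × $927.64 = $111,316.80.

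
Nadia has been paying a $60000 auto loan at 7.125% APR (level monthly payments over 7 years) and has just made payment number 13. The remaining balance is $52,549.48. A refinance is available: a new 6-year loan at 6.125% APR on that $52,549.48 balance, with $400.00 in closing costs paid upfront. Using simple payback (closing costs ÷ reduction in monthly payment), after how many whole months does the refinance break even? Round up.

Current payment = 60,000 × 7.125%/12 / (1 − (1+0.0059375)^−84) = $909.23.
Refinanced payment = 52,549.48 × 0.0051042 / (1 − (1+0.0051042)^−72) = $874.00.
Monthly savings = $909.23 − $874.00 = $35.23.
Break-even = $400.00 / $35.23 = 11.35 → 12 months.

12 months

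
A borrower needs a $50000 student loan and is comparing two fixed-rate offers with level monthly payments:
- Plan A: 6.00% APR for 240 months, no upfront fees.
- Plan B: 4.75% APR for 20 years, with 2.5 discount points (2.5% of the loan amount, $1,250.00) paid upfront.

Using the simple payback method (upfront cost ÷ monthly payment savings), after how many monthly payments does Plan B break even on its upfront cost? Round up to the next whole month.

Plan A: at 6.00% the monthly rate is 0.0050000, so the payment is 50,000 × 0.0050000 / (1 − 1.0050000^−240) = $358.22.
Plan B: at 4.75% the monthly rate is 0.0039583, so the payment is 50,000 × 0.0039583 / (1 − 1.0039583^−240) = $323.11.
Monthly savings = $358.22 − $323.11 = $35.11.
Break-even = $1,250.00 / $35.11 = 35.60 → 36 months.

36 months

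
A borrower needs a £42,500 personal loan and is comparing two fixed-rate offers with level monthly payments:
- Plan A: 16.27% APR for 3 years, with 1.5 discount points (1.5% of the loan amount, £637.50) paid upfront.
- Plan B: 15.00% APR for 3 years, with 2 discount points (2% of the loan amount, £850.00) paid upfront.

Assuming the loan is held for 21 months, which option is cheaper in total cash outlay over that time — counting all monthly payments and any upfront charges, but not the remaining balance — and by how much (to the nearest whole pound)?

Plan A: monthly rate = 16.27%/12 = 0.0135583; payment = 42,500 × 0.0135583 / (1 − (1+0.0135583)^−36) = £1,499.85.
Plan B: at 15.00% the monthly rate is 0.0125000, so the payment is 42,500 × 0.0125000 / (1 − 1.0125000^−36) = £1,473.28.
Over 21 months: Plan A costs 21 × £1,499.85 + £637.50 = £32,134.35; Plan B costs 21 × £1,473.28 + £850.00 = £31,788.88.
Plan B is cheaper by £32,134.35 − £31,788.88 = £345.47.

Plan B by £345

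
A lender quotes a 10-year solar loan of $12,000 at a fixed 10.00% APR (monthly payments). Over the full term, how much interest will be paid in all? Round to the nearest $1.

$7,030

At 10.00% the monthly rate is 0.0083333, so the payment is 12,000 × 0.0083333 / (1 − 1.0083333^−120) = $158.58.
Total paid = 120 × $158.58 = $19,029.60; interest = $19,029.60 − $12,000 = $7,029.60.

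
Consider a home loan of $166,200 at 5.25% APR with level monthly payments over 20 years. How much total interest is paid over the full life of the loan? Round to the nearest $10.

Monthly rate = 5.25%/12 = 0.0043750; payment = 166,200 × 0.0043750 / (1 − (1+0.0043750)^−240) = $1,119.93.
Total paid = 240 × $1,119.93 = $268,783.20; interest = $268,783.20 − $166,200 = $102,583.20.

$102,580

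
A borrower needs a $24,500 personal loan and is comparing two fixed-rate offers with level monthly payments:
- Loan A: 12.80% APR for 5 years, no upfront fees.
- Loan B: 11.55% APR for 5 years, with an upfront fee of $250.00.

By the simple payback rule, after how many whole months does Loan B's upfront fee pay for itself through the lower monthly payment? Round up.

17 months

Loan A: monthly rate = 12.8%/12 = 0.0106667; payment = 24,500 × 0.0106667 / (1 − (1+0.0106667)^−60) = $554.95.
Loan B: monthly rate = 11.55%/12 = 0.0096250; payment = 24,500 × 0.0096250 / (1 − (1+0.0096250)^−60) = $539.43.
Monthly savings = $554.95 − $539.43 = $15.52.
Break-even = $250.00 / $15.52 = 16.11 → 17 months.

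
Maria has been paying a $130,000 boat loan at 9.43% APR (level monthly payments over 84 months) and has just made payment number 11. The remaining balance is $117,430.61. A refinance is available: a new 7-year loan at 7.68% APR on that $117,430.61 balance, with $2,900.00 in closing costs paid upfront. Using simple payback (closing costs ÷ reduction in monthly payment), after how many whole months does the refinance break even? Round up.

10 months

Current payment = 130,000 × 9.43%/12 / (1 − (1+0.0078583)^−84) = $2,120.06.
Refinanced payment = 117,430.61 × 0.0064000 / (1 − (1+0.0064000)^−84) = $1,811.63.
Monthly savings = $2,120.06 − $1,811.63 = $308.43.
Break-even = $2,900.00 / $308.43 = 9.40 → 10 months.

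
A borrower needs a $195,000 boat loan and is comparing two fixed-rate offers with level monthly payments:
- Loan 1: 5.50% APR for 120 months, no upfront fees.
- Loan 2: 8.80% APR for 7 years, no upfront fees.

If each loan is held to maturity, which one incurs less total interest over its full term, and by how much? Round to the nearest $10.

Loan 1: monthly rate = 5.5%/12 = 0.0045833; payment = 195,000 × 0.0045833 / (1 − (1+0.0045833)^−120) = $2,116.26.
Total interest on Loan 1 = 120 × $2,116.26 − $195,000 = $58,951.20.
Loan 2: at 8.80% the monthly rate is 0.0073333, so the payment is 195,000 × 0.0073333 / (1 − 1.0073333^−84) = $3,117.61.
Total interest on Loan 2 = 84 × $3,117.61 − $195,000 = $66,879.24.
Loan 1 is lower by $7,928.04.

Loan 1 by $7,930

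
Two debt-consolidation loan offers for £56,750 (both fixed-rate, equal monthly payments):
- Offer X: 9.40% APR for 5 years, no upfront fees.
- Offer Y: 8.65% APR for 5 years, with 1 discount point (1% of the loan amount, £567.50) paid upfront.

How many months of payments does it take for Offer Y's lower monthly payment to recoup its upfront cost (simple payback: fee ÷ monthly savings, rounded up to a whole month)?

Offer X: monthly rate = 9.4%/12 = 0.0078333; payment = 56,750 × 0.0078333 / (1 − (1+0.0078333)^−60) = £1,189.08.
Offer Y: at 8.65% the monthly rate is 0.0072083, so the payment is 56,750 × 0.0072083 / (1 − 1.0072083^−60) = £1,168.42.
Monthly savings = £1,189.08 − £1,168.42 = £20.66.
Break-even = £567.50 / £20.66 = 27.47 → 28 months.

28 months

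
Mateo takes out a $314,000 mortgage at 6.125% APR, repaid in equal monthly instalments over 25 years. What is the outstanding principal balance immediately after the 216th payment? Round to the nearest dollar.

$139,562

With monthly rate i = 6.125%/12 = 0.0051042, the balance after k of n payments is P · [(1+i)^n − (1+i)^k] / [(1+i)^n − 1].
(1+0.0051042)^300 = 4.60597959 and (1+0.0051042)^216 = 3.00325249, so the balance is 314,000 × (4.60597959 − 3.00325249) / (4.60597959 − 1) = $139,561.61.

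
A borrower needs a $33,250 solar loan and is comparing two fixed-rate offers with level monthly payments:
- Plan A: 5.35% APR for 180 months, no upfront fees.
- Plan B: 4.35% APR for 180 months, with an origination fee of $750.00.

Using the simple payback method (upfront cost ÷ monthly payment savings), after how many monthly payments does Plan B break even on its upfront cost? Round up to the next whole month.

Plan A: at 5.35% the monthly rate is 0.0044583, so the payment is 33,250 × 0.0044583 / (1 − 1.0044583^−180) = $269.04.
Plan B: monthly rate = 4.35%/12 = 0.0036250; payment = 33,250 × 0.0036250 / (1 − (1+0.0036250)^−180) = $251.82.
Monthly savings = $269.04 − $251.82 = $17.22.
Break-even = $750.00 / $17.22 = 43.55 → 44 months.

44 months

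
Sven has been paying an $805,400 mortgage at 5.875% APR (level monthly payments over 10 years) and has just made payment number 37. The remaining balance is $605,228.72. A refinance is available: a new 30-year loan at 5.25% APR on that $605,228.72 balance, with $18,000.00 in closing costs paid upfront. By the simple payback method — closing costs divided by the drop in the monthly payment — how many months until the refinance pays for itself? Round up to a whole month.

4 months

Current payment = 805,400 × 5.875%/12 / (1 − (1+0.0048958)^−120) = $8,891.12.
Refinanced payment = 605,228.72 × 0.0043750 / (1 − (1+0.0043750)^−360) = $3,342.10.
Monthly savings = $8,891.12 − $3,342.10 = $5,549.02.
Break-even = $18,000.00 / $5,549.02 = 3.24 → 4 months.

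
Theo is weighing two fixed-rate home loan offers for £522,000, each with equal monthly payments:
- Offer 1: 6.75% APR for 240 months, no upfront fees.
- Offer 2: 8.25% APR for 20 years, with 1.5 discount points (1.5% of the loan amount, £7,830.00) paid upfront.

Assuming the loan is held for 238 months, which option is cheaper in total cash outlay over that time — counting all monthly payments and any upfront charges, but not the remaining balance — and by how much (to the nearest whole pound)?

Offer 1: at 6.75% the monthly rate is 0.0056250, so the payment is 522,000 × 0.0056250 / (1 − 1.0056250^−240) = £3,969.10.
Offer 2: at 8.25% the monthly rate is 0.0068750, so the payment is 522,000 × 0.0068750 / (1 − 1.0068750^−240) = £4,447.78.
Over 238 months: Offer 1 costs 238 × £3,969.10 = £944,645.80; Offer 2 costs 238 × £4,447.78 + £7,830.00 = £1,066,401.64.
Offer 1 is cheaper by £1,066,401.64 − £944,645.80 = £121,755.84.

Offer 1 by £121,756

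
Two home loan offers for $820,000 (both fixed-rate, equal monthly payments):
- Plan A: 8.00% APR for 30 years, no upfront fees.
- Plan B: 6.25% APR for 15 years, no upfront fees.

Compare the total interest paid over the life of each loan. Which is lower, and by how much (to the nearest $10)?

Plan B by $900,520

Plan A: at 8.00% the monthly rate is 0.0066667, so the payment is 820,000 × 0.0066667 / (1 − 1.0066667^−360) = $6,016.87.
Total interest on Plan A = 360 × $6,016.87 − $820,000 = $1,346,073.20.
Plan B: monthly rate = 6.25%/12 = 0.0052083; payment = 820,000 × 0.0052083 / (1 − (1+0.0052083)^−180) = $7,030.87.
Total interest on Plan B = 180 × $7,030.87 − $820,000 = $445,556.60.
Plan B is lower by $900,516.60.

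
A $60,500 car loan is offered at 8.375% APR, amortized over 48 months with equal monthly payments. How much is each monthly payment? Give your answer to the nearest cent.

At 8.375% the monthly rate is 0.0069792, so the payment is 60,500 × 0.0069792 / (1 − 1.0069792^−48) = $1,487.65.

$1,487.65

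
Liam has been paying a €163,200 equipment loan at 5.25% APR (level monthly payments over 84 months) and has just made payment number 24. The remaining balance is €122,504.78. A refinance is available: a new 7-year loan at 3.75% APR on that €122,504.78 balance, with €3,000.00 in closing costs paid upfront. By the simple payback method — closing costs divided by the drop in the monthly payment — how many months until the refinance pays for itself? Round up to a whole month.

5 months

Current payment = 163,200 × 5.25%/12 / (1 − (1+0.0043750)^−84) = €2,325.87.
Refinanced payment = 122,504.78 × 0.0031250 / (1 − (1+0.0031250)^−84) = €1,660.43.
Monthly savings = €2,325.87 − €1,660.43 = €665.44.
Break-even = €3,000.00 / €665.44 = 4.51 → 5 months.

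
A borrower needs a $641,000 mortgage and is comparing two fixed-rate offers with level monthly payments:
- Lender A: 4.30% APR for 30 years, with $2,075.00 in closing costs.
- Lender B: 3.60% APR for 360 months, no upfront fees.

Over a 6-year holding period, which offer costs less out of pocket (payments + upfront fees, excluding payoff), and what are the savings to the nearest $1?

Lender A: monthly rate = 4.3%/12 = 0.0035833; payment = 641,000 × 0.0035833 / (1 − (1+0.0035833)^−360) = $3,172.13.
Lender B: monthly rate = 3.6%/12 = 0.0030000; payment = 641,000 × 0.0030000 / (1 − (1+0.0030000)^−360) = $2,914.28.
Over 72 months: Lender A costs 72 × $3,172.13 + $2,075.00 = $230,468.36; Lender B costs 72 × $2,914.28 = $209,828.16.
Lender B is cheaper by $230,468.36 − $209,828.16 = $20,640.20.

Lender B by $20,640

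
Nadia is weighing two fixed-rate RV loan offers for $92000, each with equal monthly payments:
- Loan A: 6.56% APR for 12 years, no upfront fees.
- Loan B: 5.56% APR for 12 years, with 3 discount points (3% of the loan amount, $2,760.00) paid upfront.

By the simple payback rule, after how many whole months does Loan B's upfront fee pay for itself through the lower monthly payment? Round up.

58 months

Loan A: monthly rate = 6.56%/12 = 0.0054667; payment = 92,000 × 0.0054667 / (1 − (1+0.0054667)^−144) = $924.67.
Loan B: at 5.56% the monthly rate is 0.0046333, so the payment is 92,000 × 0.0046333 / (1 − 1.0046333^−144) = $876.97.
Monthly savings = $924.67 − $876.97 = $47.70.
Break-even = $2,760.00 / $47.70 = 57.86 → 58 months.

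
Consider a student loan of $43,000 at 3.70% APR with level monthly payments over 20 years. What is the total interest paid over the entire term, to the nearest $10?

$17,920

At 3.70% the monthly rate is 0.0030833, so the payment is 43,000 × 0.0030833 / (1 − 1.0030833^−240) = $253.82.
Total paid = 240 × $253.82 = $60,916.80; interest = $60,916.80 − $43,000 = $17,916.80.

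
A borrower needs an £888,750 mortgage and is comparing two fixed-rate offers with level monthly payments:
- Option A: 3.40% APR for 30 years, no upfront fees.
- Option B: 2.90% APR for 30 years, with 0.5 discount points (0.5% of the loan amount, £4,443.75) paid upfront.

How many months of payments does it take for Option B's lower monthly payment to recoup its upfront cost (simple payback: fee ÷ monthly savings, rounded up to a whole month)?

19 months

Option A: monthly rate = 3.4%/12 = 0.0028333; payment = 888,750 × 0.0028333 / (1 − (1+0.0028333)^−360) = £3,941.44.
Option B: at 2.90% the monthly rate is 0.0024167, so the payment is 888,750 × 0.0024167 / (1 − 1.0024167^−360) = £3,699.24.
Monthly savings = £3,941.44 − £3,699.24 = £242.20.
Break-even = £4,443.75 / £242.20 = 18.35 → 19 months.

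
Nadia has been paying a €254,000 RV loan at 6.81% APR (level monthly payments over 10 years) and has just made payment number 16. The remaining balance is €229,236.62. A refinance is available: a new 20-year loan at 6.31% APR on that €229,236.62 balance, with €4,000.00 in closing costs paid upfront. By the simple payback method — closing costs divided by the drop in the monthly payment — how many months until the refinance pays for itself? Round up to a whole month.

4 months

Current payment = 254,000 × 6.81%/12 / (1 − (1+0.0056750)^−120) = €2,924.34.
Refinanced payment = 229,236.62 × 0.0052583 / (1 − (1+0.0052583)^−240) = €1,683.58.
Monthly savings = €2,924.34 − €1,683.58 = €1,240.76.
Break-even = €4,000.00 / €1,240.76 = 3.22 → 4 months.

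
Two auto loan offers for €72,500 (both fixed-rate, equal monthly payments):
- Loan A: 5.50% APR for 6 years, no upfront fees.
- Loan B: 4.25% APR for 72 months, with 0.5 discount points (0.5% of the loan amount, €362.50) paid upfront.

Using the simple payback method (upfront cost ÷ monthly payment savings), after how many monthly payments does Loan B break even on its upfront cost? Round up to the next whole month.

9 months

Loan A: at 5.50% the monthly rate is 0.0045833, so the payment is 72,500 × 0.0045833 / (1 − 1.0045833^−72) = €1,184.50.
Loan B: monthly rate = 4.25%/12 = 0.0035417; payment = 72,500 × 0.0035417 / (1 − (1+0.0035417)^−72) = €1,142.55.
Monthly savings = €1,184.50 − €1,142.55 = €41.95.
Break-even = €362.50 / €41.95 = 8.64 → 9 months.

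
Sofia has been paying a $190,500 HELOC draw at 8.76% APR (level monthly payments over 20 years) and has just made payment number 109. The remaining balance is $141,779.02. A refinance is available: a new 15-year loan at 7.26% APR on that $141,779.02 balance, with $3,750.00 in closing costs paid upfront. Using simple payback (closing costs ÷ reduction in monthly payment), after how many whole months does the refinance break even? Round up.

10 months

Current payment = 190,500 × 8.76%/12 / (1 − (1+0.0073000)^−240) = $1,684.68.
Refinanced payment = 141,779.02 × 0.0060500 / (1 − (1+0.0060500)^−180) = $1,295.05.
Monthly savings = $1,684.68 − $1,295.05 = $389.63.
Break-even = $3,750.00 / $389.63 = 9.62 → 10 months.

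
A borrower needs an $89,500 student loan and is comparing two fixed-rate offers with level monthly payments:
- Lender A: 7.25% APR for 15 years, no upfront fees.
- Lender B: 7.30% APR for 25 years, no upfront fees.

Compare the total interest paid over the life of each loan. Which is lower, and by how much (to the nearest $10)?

Lender A: at 7.25% the monthly rate is 0.0060417, so the payment is 89,500 × 0.0060417 / (1 − 1.0060417^−180) = $817.01.
Total interest on Lender A = 180 × $817.01 − $89,500 = $57,561.80.
Lender B: at 7.30% the monthly rate is 0.0060833, so the payment is 89,500 × 0.0060833 / (1 − 1.0060833^−300) = $649.80.
Total interest on Lender B = 300 × $649.80 − $89,500 = $105,440.00.
Lender A is lower by $47,878.20.

Lender A by $47,880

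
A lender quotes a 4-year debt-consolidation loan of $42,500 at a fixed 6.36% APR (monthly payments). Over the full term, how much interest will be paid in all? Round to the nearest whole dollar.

$5,747

At 6.36% the monthly rate is 0.0053000, so the payment is 42,500 × 0.0053000 / (1 − 1.0053000^−48) = $1,005.14.
Total paid = 48 × $1,005.14 = $48,246.72; interest = $48,246.72 − $42,500 = $5,746.72.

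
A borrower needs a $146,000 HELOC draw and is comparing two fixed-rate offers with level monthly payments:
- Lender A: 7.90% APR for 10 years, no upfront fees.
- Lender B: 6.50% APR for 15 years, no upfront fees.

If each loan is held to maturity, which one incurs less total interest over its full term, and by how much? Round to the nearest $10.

Lender A by $17,290

Lender A: at 7.90% the monthly rate is 0.0065833, so the payment is 146,000 × 0.0065833 / (1 − 1.0065833^−120) = $1,763.68.
Total interest on Lender A = 120 × $1,763.68 − $146,000 = $65,641.60.
Lender B: at 6.50% the monthly rate is 0.0054167, so the payment is 146,000 × 0.0054167 / (1 − 1.0054167^−180) = $1,271.82.
Total interest on Lender B = 180 × $1,271.82 − $146,000 = $82,927.60.
Lender A is lower by $17,286.00.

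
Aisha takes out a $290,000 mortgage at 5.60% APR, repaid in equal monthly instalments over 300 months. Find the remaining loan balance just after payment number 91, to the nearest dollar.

With monthly rate i = 5.6%/12 = 0.0046667, the balance after k of n payments is P · [(1+i)^n − (1+i)^k] / [(1+i)^n − 1].
(1+0.0046667)^300 = 4.04201553 and (1+0.0046667)^91 = 1.52757094, so the balance is 290,000 × (4.04201553 − 1.52757094) / (4.04201553 − 1) = $239,705.85.

$239,706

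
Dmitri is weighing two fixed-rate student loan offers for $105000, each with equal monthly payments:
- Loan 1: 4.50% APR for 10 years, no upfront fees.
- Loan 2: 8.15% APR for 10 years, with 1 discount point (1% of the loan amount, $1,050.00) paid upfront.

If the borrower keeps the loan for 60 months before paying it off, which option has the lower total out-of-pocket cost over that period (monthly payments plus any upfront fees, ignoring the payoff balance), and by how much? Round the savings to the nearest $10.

Loan 1: monthly rate = 4.5%/12 = 0.0037500; payment = 105,000 × 0.0037500 / (1 − (1+0.0037500)^−120) = $1,088.20.
Loan 2: at 8.15% the monthly rate is 0.0067917, so the payment is 105,000 × 0.0067917 / (1 − 1.0067917^−120) = $1,282.28.
Over 60 months: Loan 1 costs 60 × $1,088.20 = $65,292.00; Loan 2 costs 60 × $1,282.28 + $1,050.00 = $77,986.80.
Loan 1 is cheaper by $77,986.80 − $65,292.00 = $12,694.80.

Loan 1 by $12,690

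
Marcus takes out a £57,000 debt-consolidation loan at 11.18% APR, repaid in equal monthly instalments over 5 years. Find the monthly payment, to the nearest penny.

At 11.18% the monthly rate is 0.0093167, so the payment is 57,000 × 0.0093167 / (1 − 1.0093167^−60) = £1,244.44.

£1,244.44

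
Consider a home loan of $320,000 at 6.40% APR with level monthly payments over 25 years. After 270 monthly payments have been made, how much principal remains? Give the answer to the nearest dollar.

With monthly rate i = 6.4%/12 = 0.0053333, the balance after k of n payments is P · [(1+i)^n − (1+i)^k] / [(1+i)^n − 1].
(1+0.0053333)^300 = 4.93201903 and (1+0.0053333)^270 = 4.20457660, so the balance is 320,000 × (4.93201903 − 4.20457660) / (4.93201903 − 1) = $59,201.54.

$59,202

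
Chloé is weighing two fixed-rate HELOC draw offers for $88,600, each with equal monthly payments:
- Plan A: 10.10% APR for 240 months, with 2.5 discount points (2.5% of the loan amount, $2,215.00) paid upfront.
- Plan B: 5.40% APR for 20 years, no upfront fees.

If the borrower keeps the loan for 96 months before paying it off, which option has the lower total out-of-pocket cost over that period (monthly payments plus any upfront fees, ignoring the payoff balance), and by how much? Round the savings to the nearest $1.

Plan A: at 10.10% the monthly rate is 0.0084167, so the payment is 88,600 × 0.0084167 / (1 − 1.0084167^−240) = $860.89.
Plan B: monthly rate = 5.4%/12 = 0.0045000; payment = 88,600 × 0.0045000 / (1 − (1+0.0045000)^−240) = $604.47.
Over 96 months: Plan A costs 96 × $860.89 + $2,215.00 = $84,860.44; Plan B costs 96 × $604.47 = $58,029.12.
Plan B is cheaper by $84,860.44 − $58,029.12 = $26,831.32.

Plan B by $26,831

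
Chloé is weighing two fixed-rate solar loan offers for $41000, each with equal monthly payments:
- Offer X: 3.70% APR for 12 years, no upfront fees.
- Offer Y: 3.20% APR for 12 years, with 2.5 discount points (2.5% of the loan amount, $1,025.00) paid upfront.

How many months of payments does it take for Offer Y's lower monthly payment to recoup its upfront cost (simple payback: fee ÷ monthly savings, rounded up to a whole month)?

Offer X: monthly rate = 3.7%/12 = 0.0030833; payment = 41,000 × 0.0030833 / (1 − (1+0.0030833)^−144) = $353.02.
Offer Y: at 3.20% the monthly rate is 0.0026667, so the payment is 41,000 × 0.0026667 / (1 − 1.0026667^−144) = $343.25.
Monthly savings = $353.02 − $343.25 = $9.77.
Break-even = $1,025.00 / $9.77 = 104.91 → 105 months.

105 months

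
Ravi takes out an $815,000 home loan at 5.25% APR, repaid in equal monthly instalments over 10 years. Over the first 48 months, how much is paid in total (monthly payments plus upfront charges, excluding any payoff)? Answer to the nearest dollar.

Monthly rate = 5.25%/12 = 0.0043750; payment = 815,000 × 0.0043750 / (1 − (1+0.0043750)^−120) = $8,744.27.
Total outlay = 48 × $8,744.27 = $419,724.96.

$419,725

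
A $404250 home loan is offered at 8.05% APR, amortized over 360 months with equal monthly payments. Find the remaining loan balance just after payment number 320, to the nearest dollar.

$104,254

With monthly rate i = 8.05%/12 = 0.0067083, the balance after k of n payments is P · [(1+i)^n − (1+i)^k] / [(1+i)^n − 1].
(1+0.0067083)^360 = 11.09989593 and (1+0.0067083)^320 = 8.49517563, so the balance is 404,250 × (11.09989593 − 8.49517563) / (11.09989593 − 1) = $104,254.36.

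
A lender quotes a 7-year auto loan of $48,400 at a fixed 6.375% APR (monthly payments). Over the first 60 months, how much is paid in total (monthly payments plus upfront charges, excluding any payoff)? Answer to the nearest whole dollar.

$42,947

Monthly rate = 6.375%/12 = 0.0053125; payment = 48,400 × 0.0053125 / (1 − (1+0.0053125)^−84) = $715.79.
Total outlay = 60 × $715.79 = $42,947.40.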